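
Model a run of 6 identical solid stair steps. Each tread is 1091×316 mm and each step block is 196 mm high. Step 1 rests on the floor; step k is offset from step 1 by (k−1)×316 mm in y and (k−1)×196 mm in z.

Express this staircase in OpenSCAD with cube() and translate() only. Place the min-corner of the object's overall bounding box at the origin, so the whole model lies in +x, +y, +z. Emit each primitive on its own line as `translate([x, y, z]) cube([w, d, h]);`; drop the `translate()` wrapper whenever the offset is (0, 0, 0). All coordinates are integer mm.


cube([1091, 316, 196]);
translate([0, 316, 196]) cube([1091, 316, 196]);
translate([0, 632, 392]) cube([1091, 316, 196]);
translate([0, 948, 588]) cube([1091, 316, 196]);
translate([0, 1264, 784]) cube([1091, 316, 196]);
translate([0, 1580, 980]) cube([1091, 316, 196]);


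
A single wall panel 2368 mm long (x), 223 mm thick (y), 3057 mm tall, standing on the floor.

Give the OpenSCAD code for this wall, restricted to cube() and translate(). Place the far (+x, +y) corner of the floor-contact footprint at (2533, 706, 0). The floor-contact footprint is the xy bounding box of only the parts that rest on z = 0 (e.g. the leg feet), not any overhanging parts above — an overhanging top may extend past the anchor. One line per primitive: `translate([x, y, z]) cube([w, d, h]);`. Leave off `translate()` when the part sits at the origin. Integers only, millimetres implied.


translate([165, 483, 0]) cube([2368, 223, 3057]);


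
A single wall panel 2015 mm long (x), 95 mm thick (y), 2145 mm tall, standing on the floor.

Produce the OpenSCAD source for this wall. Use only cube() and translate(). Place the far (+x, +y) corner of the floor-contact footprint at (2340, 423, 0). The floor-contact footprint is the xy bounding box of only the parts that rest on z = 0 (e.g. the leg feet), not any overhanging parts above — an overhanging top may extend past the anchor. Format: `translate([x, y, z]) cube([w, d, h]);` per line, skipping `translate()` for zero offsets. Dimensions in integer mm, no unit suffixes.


translate([325, 328, 0]) cube([2015, 95, 2145]);


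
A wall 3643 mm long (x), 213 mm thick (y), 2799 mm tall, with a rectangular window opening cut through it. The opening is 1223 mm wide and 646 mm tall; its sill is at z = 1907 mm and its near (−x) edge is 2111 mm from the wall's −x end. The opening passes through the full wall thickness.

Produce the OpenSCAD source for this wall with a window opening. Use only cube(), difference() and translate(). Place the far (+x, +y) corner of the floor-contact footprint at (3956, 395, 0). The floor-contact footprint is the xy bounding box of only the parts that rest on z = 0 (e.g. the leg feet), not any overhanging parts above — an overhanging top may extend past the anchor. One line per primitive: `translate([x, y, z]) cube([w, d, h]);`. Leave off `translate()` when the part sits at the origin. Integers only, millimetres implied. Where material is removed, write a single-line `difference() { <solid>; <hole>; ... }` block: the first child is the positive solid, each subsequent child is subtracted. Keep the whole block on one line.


difference() { translate([313, 182, 0]) cube([3643, 213, 2799]); translate([2424, 182, 1907]) cube([1223, 213, 646]); }


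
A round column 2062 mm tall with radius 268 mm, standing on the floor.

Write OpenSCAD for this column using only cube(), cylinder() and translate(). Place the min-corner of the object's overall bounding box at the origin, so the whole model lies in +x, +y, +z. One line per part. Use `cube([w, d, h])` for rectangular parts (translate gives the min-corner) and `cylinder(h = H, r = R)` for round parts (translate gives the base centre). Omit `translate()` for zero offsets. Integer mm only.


translate([268, 268, 0]) cylinder(h = 2062, r = 268);


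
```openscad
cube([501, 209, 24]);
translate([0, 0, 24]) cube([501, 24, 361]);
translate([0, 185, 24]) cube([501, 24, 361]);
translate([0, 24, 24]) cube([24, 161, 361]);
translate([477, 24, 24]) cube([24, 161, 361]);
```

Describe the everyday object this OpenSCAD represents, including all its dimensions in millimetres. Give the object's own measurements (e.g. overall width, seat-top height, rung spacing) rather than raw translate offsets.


An open-topped rectangular box: outside dimensions 501×209×385 mm, with a uniform wall and base thickness of 24 mm. The base is a full 501×209 slab on the floor; four walls sit on top of the base. The front and back walls (the −y and +y sides) span the full width; the two side walls fit between them.


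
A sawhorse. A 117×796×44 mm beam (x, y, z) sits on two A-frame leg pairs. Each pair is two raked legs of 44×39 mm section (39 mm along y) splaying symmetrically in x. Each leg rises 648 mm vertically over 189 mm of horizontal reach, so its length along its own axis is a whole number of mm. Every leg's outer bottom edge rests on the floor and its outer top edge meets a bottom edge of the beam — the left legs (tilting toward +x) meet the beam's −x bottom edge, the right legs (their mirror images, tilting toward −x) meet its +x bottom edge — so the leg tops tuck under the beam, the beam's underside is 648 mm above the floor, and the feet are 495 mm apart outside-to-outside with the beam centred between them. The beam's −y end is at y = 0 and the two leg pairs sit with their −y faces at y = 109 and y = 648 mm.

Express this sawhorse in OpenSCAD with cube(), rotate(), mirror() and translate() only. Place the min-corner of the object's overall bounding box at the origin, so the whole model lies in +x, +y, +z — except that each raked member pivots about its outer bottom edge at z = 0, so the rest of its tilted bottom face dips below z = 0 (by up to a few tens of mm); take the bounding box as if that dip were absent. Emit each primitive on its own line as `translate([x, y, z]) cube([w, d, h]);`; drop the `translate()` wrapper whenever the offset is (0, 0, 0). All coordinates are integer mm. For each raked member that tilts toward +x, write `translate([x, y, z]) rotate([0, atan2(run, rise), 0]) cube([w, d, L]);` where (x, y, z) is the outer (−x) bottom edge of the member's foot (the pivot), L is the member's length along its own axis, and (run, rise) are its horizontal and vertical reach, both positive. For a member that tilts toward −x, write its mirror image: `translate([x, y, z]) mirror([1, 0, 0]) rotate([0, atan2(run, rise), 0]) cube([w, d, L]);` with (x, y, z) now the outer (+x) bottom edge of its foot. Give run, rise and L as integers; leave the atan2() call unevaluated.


translate([189, 0, 648]) cube([117, 796, 44]);
translate([0, 109, 0]) rotate([0, atan2(189, 648), 0]) cube([44, 39, 675]);
translate([495, 109, 0]) mirror([1, 0, 0]) rotate([0, atan2(189, 648), 0]) cube([44, 39, 675]);
translate([0, 648, 0]) rotate([0, atan2(189, 648), 0]) cube([44, 39, 675]);
translate([495, 648, 0]) mirror([1, 0, 0]) rotate([0, atan2(189, 648), 0]) cube([44, 39, 675]);


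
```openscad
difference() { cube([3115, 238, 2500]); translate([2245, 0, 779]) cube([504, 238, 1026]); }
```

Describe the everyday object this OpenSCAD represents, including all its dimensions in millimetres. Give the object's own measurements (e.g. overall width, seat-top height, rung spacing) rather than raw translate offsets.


A wall 3115 mm long (x), 238 mm thick (y), 2500 mm tall, with a rectangular window opening cut through it. The opening is 504 mm wide and 1026 mm tall; its sill is at z = 779 mm and its near (−x) edge is 2245 mm from the wall's −x end. The opening passes through the full wall thickness.


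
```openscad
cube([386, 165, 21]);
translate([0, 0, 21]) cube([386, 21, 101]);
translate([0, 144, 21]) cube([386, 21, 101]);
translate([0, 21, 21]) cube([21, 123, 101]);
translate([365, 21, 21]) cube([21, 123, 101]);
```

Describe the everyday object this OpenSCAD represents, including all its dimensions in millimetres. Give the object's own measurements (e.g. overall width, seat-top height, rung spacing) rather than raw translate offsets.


An open-topped rectangular box: outside dimensions 386×165×122 mm, with a uniform wall and base thickness of 21 mm. The base is a full 386×165 slab on the floor; four walls sit on top of the base. The front and back walls (the −y and +y sides) span the full width; the two side walls fit between them.


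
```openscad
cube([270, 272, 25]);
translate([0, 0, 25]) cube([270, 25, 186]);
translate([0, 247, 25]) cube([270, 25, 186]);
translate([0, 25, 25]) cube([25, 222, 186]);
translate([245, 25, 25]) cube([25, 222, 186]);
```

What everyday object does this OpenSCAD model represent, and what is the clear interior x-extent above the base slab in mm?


An open box. The internal width is 220 mm.

A 270×272 base slab with four walls standing on it — an open box. The base is 270 mm wide and the walls are 25 mm thick, so the internal width is 270 − 2 × 25 = 220 mm.


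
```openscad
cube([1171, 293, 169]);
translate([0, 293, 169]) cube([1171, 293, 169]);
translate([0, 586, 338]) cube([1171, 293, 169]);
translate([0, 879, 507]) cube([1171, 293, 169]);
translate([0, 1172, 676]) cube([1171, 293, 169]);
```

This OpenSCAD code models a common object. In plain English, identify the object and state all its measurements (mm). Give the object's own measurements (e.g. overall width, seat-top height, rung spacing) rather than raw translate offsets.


A straight staircase of 5 solid steps. Each step is 1171 mm wide (x), 293 mm deep (y, the going) and 169 mm tall (the rise). The first step rests on the floor; each subsequent step sits one going further in +y and one rise higher in +z, directly behind and above the previous step with no overlap.


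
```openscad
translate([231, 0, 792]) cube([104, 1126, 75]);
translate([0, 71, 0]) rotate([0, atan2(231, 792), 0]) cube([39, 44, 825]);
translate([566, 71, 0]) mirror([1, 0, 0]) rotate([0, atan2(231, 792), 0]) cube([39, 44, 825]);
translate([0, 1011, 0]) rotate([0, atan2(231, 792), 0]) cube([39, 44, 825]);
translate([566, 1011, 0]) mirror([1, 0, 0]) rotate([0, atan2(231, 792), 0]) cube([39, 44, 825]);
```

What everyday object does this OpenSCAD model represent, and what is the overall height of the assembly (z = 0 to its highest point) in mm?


A sawhorse. The overall height is 867 mm.

A beam across two mirrored pairs of raked legs — a sawhorse. The beam's underside is at z = 792 (matching the legs' vertical rise in atan2(231, 792)) and the beam is 75 mm tall, so its top is at 792 + 75 = 867 mm. The raked legs top out at the beam's underside, so that is the highest point.


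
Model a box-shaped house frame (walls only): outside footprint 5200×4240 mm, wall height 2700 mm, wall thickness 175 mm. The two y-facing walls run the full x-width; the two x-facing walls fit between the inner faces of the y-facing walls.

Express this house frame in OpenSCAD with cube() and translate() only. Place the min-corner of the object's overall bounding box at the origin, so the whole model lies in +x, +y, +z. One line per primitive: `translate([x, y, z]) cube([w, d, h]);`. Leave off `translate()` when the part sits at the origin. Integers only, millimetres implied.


cube([5200, 175, 2700]);
translate([0, 4065, 0]) cube([5200, 175, 2700]);
translate([0, 175, 0]) cube([175, 3890, 2700]);
translate([5025, 175, 0]) cube([175, 3890, 2700]);


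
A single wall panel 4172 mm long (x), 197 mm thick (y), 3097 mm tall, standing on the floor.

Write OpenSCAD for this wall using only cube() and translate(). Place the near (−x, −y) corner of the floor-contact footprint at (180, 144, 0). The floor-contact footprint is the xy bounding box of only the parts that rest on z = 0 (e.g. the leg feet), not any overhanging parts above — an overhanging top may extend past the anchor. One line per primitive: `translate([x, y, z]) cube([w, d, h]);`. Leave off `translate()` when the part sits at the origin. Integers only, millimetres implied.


translate([180, 144, 0]) cube([4172, 197, 3097]);


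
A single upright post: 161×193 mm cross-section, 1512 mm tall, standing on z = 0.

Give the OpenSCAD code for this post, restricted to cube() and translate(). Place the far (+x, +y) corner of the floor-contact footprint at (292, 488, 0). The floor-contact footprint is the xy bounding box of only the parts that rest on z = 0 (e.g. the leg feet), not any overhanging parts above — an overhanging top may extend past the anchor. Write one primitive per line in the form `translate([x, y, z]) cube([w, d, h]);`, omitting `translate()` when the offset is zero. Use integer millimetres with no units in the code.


translate([131, 295, 0]) cube([161, 193, 1512]);


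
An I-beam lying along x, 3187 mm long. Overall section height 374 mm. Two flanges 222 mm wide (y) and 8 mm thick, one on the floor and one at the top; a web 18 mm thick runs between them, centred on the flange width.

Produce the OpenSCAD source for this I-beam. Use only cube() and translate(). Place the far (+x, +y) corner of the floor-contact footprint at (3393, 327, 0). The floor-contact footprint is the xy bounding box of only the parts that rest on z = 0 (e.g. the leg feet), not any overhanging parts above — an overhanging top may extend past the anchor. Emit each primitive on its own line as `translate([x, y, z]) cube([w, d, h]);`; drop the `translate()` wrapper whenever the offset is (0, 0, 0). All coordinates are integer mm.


translate([206, 105, 0]) cube([3187, 222, 8]);
translate([206, 207, 8]) cube([3187, 18, 358]);
translate([206, 105, 366]) cube([3187, 222, 8]);


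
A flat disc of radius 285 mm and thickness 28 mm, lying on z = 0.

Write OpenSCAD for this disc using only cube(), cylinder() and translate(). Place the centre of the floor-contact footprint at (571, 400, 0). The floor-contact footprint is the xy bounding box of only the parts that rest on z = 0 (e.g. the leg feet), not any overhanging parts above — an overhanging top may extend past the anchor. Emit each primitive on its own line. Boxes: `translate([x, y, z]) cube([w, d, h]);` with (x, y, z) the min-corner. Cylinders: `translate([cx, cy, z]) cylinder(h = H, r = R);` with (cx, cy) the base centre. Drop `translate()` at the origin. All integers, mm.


translate([571, 400, 0]) cylinder(h = 28, r = 285);


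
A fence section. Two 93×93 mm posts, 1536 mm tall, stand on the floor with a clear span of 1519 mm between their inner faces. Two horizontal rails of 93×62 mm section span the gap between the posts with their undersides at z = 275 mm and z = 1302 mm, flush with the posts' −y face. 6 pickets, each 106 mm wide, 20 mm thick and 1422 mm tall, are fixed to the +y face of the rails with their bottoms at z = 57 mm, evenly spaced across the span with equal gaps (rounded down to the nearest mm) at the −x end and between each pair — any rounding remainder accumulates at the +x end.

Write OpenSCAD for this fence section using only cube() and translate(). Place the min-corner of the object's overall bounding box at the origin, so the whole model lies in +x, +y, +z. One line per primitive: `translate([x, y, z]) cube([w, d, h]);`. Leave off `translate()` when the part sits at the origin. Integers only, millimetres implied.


cube([93, 93, 1536]);
translate([1612, 0, 0]) cube([93, 93, 1536]);
translate([93, 0, 275]) cube([1519, 93, 62]);
translate([93, 0, 1302]) cube([1519, 93, 62]);
translate([219, 93, 57]) cube([106, 20, 1422]);
translate([451, 93, 57]) cube([106, 20, 1422]);
translate([683, 93, 57]) cube([106, 20, 1422]);
translate([915, 93, 57]) cube([106, 20, 1422]);
translate([1147, 93, 57]) cube([106, 20, 1422]);
translate([1379, 93, 57]) cube([106, 20, 1422]);


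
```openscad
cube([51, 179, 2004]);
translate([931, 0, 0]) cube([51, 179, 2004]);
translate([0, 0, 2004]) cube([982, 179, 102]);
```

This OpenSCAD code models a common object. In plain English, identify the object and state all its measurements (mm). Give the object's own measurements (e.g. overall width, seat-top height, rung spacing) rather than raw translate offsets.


A door frame. The clear opening is 880 mm wide and 2004 mm high. Two 51 mm wide jambs, 179 mm deep, stand either side of the opening from the floor to the top of the opening. A 102 mm thick head sits across the top of both jambs, spanning the full outside width of the frame.


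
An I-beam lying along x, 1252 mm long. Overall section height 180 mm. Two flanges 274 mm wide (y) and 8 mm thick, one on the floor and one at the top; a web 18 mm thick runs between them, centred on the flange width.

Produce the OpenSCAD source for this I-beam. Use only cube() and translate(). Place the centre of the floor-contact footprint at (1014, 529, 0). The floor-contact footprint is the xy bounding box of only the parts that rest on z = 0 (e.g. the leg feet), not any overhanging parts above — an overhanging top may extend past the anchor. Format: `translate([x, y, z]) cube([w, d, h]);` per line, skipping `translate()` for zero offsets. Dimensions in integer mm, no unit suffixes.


translate([388, 392, 0]) cube([1252, 274, 8]);
translate([388, 520, 8]) cube([1252, 18, 164]);
translate([388, 392, 172]) cube([1252, 274, 8]);


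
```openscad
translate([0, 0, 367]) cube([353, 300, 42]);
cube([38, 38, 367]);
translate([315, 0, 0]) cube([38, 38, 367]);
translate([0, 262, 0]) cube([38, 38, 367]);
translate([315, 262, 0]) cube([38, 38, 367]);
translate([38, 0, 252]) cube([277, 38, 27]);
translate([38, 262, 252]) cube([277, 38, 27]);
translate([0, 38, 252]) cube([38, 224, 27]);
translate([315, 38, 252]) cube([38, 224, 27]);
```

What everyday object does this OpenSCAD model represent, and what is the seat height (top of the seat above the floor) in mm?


A stool. The seat height is 409 mm.

A 353×300×42 slab at z = 367 on four corner posts — a stool. The seat top is 367 + 42 = 409 mm.


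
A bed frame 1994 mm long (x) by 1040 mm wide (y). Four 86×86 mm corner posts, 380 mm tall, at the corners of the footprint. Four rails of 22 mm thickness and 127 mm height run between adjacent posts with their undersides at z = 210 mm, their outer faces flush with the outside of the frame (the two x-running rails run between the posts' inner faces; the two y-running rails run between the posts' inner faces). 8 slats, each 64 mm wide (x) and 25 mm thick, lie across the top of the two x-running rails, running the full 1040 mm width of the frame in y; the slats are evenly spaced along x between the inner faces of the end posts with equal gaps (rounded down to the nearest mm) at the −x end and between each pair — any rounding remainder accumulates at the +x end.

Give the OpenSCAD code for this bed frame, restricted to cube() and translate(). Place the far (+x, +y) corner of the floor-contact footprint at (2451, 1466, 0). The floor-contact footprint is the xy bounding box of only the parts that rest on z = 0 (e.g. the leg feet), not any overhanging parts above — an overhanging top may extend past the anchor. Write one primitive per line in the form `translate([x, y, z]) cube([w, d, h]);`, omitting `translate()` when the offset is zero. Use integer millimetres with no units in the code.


translate([457, 426, 0]) cube([86, 86, 380]);
translate([457, 1380, 0]) cube([86, 86, 380]);
translate([2365, 426, 0]) cube([86, 86, 380]);
translate([2365, 1380, 0]) cube([86, 86, 380]);
translate([543, 426, 210]) cube([1822, 22, 127]);
translate([543, 1444, 210]) cube([1822, 22, 127]);
translate([457, 512, 210]) cube([22, 868, 127]);
translate([2429, 512, 210]) cube([22, 868, 127]);
translate([688, 426, 337]) cube([64, 1040, 25]);
translate([897, 426, 337]) cube([64, 1040, 25]);
translate([1106, 426, 337]) cube([64, 1040, 25]);
translate([1315, 426, 337]) cube([64, 1040, 25]);
translate([1524, 426, 337]) cube([64, 1040, 25]);
translate([1733, 426, 337]) cube([64, 1040, 25]);
translate([1942, 426, 337]) cube([64, 1040, 25]);
translate([2151, 426, 337]) cube([64, 1040, 25]);


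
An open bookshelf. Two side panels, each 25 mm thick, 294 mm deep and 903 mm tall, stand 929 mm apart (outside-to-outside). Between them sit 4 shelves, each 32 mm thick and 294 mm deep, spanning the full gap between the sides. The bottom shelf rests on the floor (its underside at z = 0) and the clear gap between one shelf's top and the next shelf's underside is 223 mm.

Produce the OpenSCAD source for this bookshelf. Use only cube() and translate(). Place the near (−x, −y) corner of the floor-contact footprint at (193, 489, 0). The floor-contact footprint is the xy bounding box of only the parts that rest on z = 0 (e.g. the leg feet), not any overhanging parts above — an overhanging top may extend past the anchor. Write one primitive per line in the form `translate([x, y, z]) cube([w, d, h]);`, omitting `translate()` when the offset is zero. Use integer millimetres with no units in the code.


translate([193, 489, 0]) cube([25, 294, 903]);
translate([1097, 489, 0]) cube([25, 294, 903]);
translate([218, 489, 0]) cube([879, 294, 32]);
translate([218, 489, 255]) cube([879, 294, 32]);
translate([218, 489, 510]) cube([879, 294, 32]);
translate([218, 489, 765]) cube([879, 294, 32]);


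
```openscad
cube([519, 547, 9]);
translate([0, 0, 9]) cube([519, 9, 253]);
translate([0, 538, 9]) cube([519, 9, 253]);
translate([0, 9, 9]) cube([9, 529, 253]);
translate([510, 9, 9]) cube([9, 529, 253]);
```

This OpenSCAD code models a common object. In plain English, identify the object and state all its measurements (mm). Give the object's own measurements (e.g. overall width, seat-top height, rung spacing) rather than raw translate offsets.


An open-topped rectangular box: outside dimensions 519×547×262 mm, with a uniform wall and base thickness of 9 mm. The base is a full 519×547 slab on the floor; four walls sit on top of the base. The front and back walls (the −y and +y sides) span the full width; the two side walls fit between them.


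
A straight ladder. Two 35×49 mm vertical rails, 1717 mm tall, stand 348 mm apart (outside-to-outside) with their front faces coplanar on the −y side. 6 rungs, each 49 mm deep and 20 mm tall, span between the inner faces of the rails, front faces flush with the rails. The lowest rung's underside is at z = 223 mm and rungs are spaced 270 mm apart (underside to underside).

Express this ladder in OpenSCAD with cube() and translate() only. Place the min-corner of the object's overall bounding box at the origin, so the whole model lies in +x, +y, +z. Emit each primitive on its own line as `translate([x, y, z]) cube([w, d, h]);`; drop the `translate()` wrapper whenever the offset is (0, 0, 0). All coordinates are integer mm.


cube([35, 49, 1717]);
translate([313, 0, 0]) cube([35, 49, 1717]);
translate([35, 0, 223]) cube([278, 49, 20]);
translate([35, 0, 493]) cube([278, 49, 20]);
translate([35, 0, 763]) cube([278, 49, 20]);
translate([35, 0, 1033]) cube([278, 49, 20]);
translate([35, 0, 1303]) cube([278, 49, 20]);
translate([35, 0, 1573]) cube([278, 49, 20]);


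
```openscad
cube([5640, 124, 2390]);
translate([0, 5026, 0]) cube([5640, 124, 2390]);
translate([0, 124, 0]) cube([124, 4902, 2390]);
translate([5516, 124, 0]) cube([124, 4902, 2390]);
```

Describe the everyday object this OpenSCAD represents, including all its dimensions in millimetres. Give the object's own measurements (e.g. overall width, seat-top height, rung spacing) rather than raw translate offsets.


The wall frame of a small rectangular building: four walls, each 2390 mm tall and 124 mm thick, enclosing a footprint 5640 mm (x) by 5150 mm (y) outside-to-outside, with no floor or roof. The front and back walls (the −y and +y sides) span the full width; the two side walls fit between them.


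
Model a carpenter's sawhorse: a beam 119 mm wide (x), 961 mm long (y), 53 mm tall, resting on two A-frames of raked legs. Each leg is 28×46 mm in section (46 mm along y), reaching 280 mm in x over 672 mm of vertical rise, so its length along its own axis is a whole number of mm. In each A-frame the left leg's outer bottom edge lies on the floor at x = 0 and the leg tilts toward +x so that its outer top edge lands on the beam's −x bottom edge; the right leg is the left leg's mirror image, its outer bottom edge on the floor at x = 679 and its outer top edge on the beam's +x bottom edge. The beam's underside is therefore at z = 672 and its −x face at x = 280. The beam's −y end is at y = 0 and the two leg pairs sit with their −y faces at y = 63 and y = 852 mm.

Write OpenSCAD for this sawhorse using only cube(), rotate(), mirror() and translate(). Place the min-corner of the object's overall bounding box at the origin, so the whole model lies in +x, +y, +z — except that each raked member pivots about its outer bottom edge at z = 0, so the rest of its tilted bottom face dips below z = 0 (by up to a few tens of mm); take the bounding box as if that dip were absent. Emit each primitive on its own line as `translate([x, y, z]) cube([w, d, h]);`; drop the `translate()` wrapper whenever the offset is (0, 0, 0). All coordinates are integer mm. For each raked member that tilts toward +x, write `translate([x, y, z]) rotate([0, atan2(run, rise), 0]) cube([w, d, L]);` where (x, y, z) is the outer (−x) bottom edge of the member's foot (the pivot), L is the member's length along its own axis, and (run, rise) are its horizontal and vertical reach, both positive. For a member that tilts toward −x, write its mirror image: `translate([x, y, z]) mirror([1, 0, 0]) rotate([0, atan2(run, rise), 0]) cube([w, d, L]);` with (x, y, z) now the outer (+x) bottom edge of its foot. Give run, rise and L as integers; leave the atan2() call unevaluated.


// leg length = √(280² + 672²) = 728
// right-leg outer foot x = 2·280 + 119 = 679
// beam min-corner = (280, 0, 672)
translate([280, 0, 672]) cube([119, 961, 53]);
translate([0, 63, 0]) rotate([0, atan2(280, 672), 0]) cube([28, 46, 728]);
translate([679, 63, 0]) mirror([1, 0, 0]) rotate([0, atan2(280, 672), 0]) cube([28, 46, 728]);
translate([0, 852, 0]) rotate([0, atan2(280, 672), 0]) cube([28, 46, 728]);
translate([679, 852, 0]) mirror([1, 0, 0]) rotate([0, atan2(280, 672), 0]) cube([28, 46, 728]);


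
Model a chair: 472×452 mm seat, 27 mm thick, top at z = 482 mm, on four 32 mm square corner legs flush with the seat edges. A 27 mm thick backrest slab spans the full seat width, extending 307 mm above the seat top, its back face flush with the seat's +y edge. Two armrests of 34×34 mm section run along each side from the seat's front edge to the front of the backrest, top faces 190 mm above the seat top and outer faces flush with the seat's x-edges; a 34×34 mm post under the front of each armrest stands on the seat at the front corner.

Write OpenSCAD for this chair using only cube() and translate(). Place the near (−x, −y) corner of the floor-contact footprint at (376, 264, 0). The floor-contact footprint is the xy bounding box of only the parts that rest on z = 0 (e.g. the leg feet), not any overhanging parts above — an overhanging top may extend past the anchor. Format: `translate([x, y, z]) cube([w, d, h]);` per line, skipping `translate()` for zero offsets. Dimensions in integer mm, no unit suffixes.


translate([376, 264, 455]) cube([472, 452, 27]);
translate([376, 264, 0]) cube([32, 32, 455]);
translate([816, 264, 0]) cube([32, 32, 455]);
translate([376, 684, 0]) cube([32, 32, 455]);
translate([816, 684, 0]) cube([32, 32, 455]);
translate([376, 689, 482]) cube([472, 27, 307]);
translate([376, 264, 638]) cube([34, 425, 34]);
translate([814, 264, 638]) cube([34, 425, 34]);
translate([376, 264, 482]) cube([34, 34, 156]);
translate([814, 264, 482]) cube([34, 34, 156]);


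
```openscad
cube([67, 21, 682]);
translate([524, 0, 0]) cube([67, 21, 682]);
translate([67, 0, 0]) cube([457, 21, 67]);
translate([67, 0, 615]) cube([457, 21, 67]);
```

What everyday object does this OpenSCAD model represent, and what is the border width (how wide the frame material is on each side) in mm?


A picture frame. The border width is 67 mm.

Four thin pieces enclosing a rectangular opening — a picture frame. The two full-height stiles are 682 mm tall; the top rail sits at z = 615 and is 67 mm tall, so the border above the opening is 682 − 615 = 67 mm, matching the stile x-width.


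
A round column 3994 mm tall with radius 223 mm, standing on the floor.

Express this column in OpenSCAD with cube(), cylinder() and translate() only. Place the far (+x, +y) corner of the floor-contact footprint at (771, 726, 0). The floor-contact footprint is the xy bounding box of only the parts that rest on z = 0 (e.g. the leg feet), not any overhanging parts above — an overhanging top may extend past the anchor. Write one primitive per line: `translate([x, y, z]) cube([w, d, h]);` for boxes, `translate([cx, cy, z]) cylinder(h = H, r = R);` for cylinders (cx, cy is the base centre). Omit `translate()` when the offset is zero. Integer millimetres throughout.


translate([548, 503, 0]) cylinder(h = 3994, r = 223);


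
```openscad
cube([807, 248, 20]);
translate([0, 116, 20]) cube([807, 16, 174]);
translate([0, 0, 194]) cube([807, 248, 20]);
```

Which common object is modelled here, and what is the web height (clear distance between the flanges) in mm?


An I-beam. The web height is 174 mm.

Two wide flanges with a thin centred web — an I-beam. Overall 214 mm minus two 20 mm flanges gives a web of 214 − 2·20 = 174 mm.


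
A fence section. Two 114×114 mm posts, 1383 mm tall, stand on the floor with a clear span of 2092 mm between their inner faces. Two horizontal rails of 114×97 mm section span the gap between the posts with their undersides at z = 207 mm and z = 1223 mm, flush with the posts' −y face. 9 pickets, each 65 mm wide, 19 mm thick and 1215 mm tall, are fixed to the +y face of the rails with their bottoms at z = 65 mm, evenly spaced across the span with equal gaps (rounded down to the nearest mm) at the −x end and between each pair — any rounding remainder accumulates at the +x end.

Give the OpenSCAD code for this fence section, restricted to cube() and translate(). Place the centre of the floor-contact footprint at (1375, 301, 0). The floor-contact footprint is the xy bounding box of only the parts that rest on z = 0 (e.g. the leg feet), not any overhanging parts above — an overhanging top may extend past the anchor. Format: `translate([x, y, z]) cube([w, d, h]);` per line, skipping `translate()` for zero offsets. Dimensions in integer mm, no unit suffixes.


translate([215, 244, 0]) cube([114, 114, 1383]);
translate([2421, 244, 0]) cube([114, 114, 1383]);
translate([329, 244, 207]) cube([2092, 114, 97]);
translate([329, 244, 1223]) cube([2092, 114, 97]);
translate([479, 358, 65]) cube([65, 19, 1215]);
translate([694, 358, 65]) cube([65, 19, 1215]);
translate([909, 358, 65]) cube([65, 19, 1215]);
translate([1124, 358, 65]) cube([65, 19, 1215]);
translate([1339, 358, 65]) cube([65, 19, 1215]);
translate([1554, 358, 65]) cube([65, 19, 1215]);
translate([1769, 358, 65]) cube([65, 19, 1215]);
translate([1984, 358, 65]) cube([65, 19, 1215]);
translate([2199, 358, 65]) cube([65, 19, 1215]);


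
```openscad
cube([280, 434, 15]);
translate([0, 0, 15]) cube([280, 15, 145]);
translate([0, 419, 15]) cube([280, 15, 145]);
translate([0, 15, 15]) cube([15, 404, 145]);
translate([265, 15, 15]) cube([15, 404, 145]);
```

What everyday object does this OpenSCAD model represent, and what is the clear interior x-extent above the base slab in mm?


An open box. The internal width is 250 mm.

A 280×434 base slab with four walls standing on it — an open box. The base is 280 mm wide and the walls are 15 mm thick, so the internal width is 280 − 2 × 15 = 250 mm.


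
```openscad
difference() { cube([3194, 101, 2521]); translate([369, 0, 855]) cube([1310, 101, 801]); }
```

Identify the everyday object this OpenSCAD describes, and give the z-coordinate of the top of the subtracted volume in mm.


A wall with a window opening. The window head height is 1656 mm.

A wall with a rectangular opening subtracted — a window. Sill at z = 855, opening 801 mm tall, so the head is at 855 + 801 = 1656 mm.


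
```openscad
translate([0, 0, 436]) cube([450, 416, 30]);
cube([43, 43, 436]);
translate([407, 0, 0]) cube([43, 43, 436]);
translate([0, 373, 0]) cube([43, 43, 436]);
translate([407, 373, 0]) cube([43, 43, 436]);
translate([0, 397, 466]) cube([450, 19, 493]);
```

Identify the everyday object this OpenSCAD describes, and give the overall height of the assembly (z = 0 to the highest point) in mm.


A chair. The overall height is 959 mm.

A slab on four corner posts with a tall panel at the back — a chair. The seat slab sits at z = 436 with thickness 30, and the 493 mm backrest starts at the seat top, so the overall height is 436 + 30 + 493 = 959 mm.


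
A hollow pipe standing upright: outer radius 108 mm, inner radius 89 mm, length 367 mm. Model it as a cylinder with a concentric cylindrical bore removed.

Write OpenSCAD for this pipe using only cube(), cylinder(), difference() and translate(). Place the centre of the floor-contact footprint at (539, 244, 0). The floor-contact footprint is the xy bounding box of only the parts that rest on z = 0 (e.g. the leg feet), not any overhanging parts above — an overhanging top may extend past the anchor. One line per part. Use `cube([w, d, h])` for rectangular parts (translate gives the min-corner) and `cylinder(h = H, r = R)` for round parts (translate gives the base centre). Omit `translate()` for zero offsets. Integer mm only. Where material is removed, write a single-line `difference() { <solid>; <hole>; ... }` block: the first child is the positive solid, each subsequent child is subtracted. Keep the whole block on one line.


difference() { translate([539, 244, 0]) cylinder(h = 367, r = 108); translate([539, 244, 0]) cylinder(h = 367, r = 89); }


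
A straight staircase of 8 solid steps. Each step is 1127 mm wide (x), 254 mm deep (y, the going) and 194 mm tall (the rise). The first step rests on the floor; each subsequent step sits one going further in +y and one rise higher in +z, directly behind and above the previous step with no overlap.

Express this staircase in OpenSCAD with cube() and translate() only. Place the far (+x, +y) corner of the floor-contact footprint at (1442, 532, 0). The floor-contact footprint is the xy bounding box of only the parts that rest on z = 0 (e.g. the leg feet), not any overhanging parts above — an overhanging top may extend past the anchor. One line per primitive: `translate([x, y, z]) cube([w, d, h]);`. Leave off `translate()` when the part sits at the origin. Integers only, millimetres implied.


translate([315, 278, 0]) cube([1127, 254, 194]);
translate([315, 532, 194]) cube([1127, 254, 194]);
translate([315, 786, 388]) cube([1127, 254, 194]);
translate([315, 1040, 582]) cube([1127, 254, 194]);
translate([315, 1294, 776]) cube([1127, 254, 194]);
translate([315, 1548, 970]) cube([1127, 254, 194]);
translate([315, 1802, 1164]) cube([1127, 254, 194]);
translate([315, 2056, 1358]) cube([1127, 254, 194]);


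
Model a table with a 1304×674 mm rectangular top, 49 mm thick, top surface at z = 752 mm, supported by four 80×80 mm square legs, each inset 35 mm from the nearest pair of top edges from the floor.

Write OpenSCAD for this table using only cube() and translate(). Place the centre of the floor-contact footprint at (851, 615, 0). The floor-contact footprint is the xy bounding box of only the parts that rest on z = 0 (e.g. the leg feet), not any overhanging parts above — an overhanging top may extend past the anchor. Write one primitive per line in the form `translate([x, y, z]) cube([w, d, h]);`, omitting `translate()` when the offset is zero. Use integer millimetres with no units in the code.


translate([199, 278, 703]) cube([1304, 674, 49]);
translate([234, 313, 0]) cube([80, 80, 703]);
translate([1388, 313, 0]) cube([80, 80, 703]);
translate([234, 837, 0]) cube([80, 80, 703]);
translate([1388, 837, 0]) cube([80, 80, 703]);


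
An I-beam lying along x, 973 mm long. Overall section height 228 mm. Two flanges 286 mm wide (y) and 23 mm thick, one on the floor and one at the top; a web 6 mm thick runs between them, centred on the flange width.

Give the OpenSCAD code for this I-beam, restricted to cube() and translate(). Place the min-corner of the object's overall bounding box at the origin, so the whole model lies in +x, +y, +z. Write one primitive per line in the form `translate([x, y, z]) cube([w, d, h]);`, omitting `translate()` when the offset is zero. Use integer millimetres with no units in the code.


cube([973, 286, 23]);
translate([0, 140, 23]) cube([973, 6, 182]);
translate([0, 0, 205]) cube([973, 286, 23]);


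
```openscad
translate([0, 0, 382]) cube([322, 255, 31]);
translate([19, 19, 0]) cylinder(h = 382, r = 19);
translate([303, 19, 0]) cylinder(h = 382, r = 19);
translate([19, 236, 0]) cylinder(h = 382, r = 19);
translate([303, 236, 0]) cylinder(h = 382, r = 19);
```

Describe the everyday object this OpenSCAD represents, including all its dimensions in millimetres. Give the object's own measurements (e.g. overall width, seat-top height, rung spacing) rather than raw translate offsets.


A four-legged stool. The seat is a 322×255×31 mm slab whose top surface is at z = 413 mm; four round legs, each 38 mm in diameter, run from the floor (z = 0) to the underside of the seat, each leg's axis is inset half a diameter from the nearest pair of seat edges (so the leg's bounding box is flush with the corner).


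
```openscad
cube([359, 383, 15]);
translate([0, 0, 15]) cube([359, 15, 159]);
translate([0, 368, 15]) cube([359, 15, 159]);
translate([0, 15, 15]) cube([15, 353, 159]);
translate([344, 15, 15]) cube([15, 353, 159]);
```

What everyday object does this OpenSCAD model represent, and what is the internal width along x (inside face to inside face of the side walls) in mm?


An open box. The internal width is 329 mm.

A 359×383 base slab with four walls standing on it — an open box. The base is 359 mm wide and the walls are 15 mm thick, so the internal width is 359 − 2 × 15 = 329 mm.


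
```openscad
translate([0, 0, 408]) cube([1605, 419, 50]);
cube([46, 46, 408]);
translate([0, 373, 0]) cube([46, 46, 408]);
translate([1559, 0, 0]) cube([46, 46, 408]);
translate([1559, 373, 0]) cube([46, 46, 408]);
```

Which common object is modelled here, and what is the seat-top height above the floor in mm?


A bench. The seat-top height is 458 mm.

A long slab on four corner posts — a bench. The slab sits at z = 408 with thickness 50, so the top is 408 + 50 = 458 mm.


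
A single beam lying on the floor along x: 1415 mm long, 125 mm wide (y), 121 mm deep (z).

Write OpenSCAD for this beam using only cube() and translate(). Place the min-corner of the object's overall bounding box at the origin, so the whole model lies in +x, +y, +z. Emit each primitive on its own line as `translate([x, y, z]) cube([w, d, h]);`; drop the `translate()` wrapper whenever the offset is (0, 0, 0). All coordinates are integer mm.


cube([1415, 125, 121]);


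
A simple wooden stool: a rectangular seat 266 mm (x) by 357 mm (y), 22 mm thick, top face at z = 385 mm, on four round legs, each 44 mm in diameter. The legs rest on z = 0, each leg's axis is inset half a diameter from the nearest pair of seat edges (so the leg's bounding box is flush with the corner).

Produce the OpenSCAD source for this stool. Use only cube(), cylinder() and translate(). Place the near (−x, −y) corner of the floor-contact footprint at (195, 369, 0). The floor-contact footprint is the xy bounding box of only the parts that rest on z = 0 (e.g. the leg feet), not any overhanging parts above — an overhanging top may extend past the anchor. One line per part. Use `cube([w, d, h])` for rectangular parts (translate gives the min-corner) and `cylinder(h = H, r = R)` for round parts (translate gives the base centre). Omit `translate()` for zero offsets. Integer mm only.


// leg_h = 385 - 22 = 363
translate([195, 369, 363]) cube([266, 357, 22]);
translate([217, 391, 0]) cylinder(h = 363, r = 22);
translate([439, 391, 0]) cylinder(h = 363, r = 22);
translate([217, 704, 0]) cylinder(h = 363, r = 22);
translate([439, 704, 0]) cylinder(h = 363, r = 22);
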